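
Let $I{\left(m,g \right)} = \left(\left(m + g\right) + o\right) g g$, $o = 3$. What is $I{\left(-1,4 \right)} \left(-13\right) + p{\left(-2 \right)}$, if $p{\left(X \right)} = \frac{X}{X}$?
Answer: $-1247$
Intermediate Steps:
$p{\left(X \right)} = 1$
$I{\left(m,g \right)} = g^{2} \left(3 + g + m\right)$ ($I{\left(m,g \right)} = \left(\left(m + g\right) + 3\right) g g = \left(\left(g + m\right) + 3\right) g g = \left(3 + g + m\right) g g = g \left(3 + g + m\right) g = g^{2} \left(3 + g + m\right)$)
$I{\left(-1,4 \right)} \left(-13\right) + p{\left(-2 \right)} = 4^{2} \left(3 + 4 - 1\right) \left(-13\right) + 1 = 16 \cdot 6 \left(-13\right) + 1 = 96 \left(-13\right) + 1 = -1248 + 1 = -1247$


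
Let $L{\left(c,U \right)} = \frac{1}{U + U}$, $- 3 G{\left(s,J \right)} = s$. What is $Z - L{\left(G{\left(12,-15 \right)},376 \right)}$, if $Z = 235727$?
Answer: $\frac{177266703}{752} \approx 2.3573 \cdot 10^{5}$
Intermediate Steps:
$G{\left(s,J \right)} = - \frac{s}{3}$
$L{\left(c,U \right)} = \frac{1}{2 U}$
$Z - L{\left(G{\left(12,-15 \right)},376 \right)} = 235727 - \frac{1}{2 \cdot 376} = 235727 - \frac{1}{2} \cdot \frac{1}{376} = 235727 - \frac{1}{752} = \frac{177266703}{752}$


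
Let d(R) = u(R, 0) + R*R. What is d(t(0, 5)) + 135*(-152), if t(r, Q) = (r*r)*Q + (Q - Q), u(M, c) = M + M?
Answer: -20520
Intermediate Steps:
u(M, c) = 2*M
t(r, Q) = Q*r² (t(r, Q) = r²*Q + 0 = Q*r² + 0 = Q*r²)
d(R) = R² + 2*R (d(R) = 2*R + R*R = 2*R + R² = R² + 2*R)
d(t(0, 5)) + 135*(-152) = (5*0²)*(2 + 5*0²) + 135*(-152) = (5*0)*(2 + 5*0) - 20520 = 0*(2 + 0) - 20520 = 0*2 - 20520 = 0 - 20520 = -20520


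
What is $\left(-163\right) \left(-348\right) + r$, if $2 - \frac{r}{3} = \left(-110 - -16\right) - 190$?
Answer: $57582$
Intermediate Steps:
$r = 858$ ($r = 6 - 3 \left(\left(-110 - -16\right) - 190\right) = 6 - 3 \left(\left(-110 + 16\right) - 190\right) = 6 - 3 \left(-94 - 190\right) = 6 - -852 = 6 + 852 = 858$)
$\left(-163\right) \left(-348\right) + r = \left(-163\right) \left(-348\right) + 858 = 56724 + 858 = 57582$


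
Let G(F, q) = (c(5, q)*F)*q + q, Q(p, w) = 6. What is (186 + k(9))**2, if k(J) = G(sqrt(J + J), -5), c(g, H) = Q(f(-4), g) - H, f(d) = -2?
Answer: 87211 - 59730*sqrt(2) ≈ 2740.0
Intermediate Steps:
c(g, H) = 6 - H
G(F, q) = q + F*q*(6 - q) (G(F, q) = ((6 - q)*F)*q + q = (F*(6 - q))*q + q = F*q*(6 - q) + q = q + F*q*(6 - q))
k(J) = -5 - 55*sqrt(2)*sqrt(J) (k(J) = -1*(-5)*(-1 + sqrt(J + J)*(-6 - 5)) = -1*(-5)*(-1 + sqrt(2*J)*(-11)) = -1*(-5)*(-1 + (sqrt(2)*sqrt(J))*(-11)) = -1*(-5)*(-1 - 11*sqrt(2)*sqrt(J)) = -5 - 55*sqrt(2)*sqrt(J))
(186 + k(9))**2 = (186 + (-5 - 55*sqrt(2)*sqrt(9)))**2 = (186 + (-5 - 55*sqrt(2)*3))**2 = (186 + (-5 - 165*sqrt(2)))**2 = (181 - 165*sqrt(2))**2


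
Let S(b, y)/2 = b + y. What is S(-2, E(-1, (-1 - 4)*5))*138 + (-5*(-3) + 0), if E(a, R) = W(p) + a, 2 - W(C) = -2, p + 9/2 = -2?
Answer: 291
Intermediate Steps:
p = -13/2 (p = -9/2 - 2 = -13/2 ≈ -6.5000)
W(C) = 4 (W(C) = 2 - 1*(-2) = 2 + 2 = 4)
E(a, R) = 4 + a
S(b, y) = 2*b + 2*y (S(b, y) = 2*(b + y) = 2*b + 2*y)
S(-2, E(-1, (-1 - 4)*5))*138 + (-5*(-3) + 0) = (2*(-2) + 2*(4 - 1))*138 + (-5*(-3) + 0) = (-4 + 2*3)*138 + (15 + 0) = (-4 + 6)*138 + 15 = 2*138 + 15 = 276 + 15 = 291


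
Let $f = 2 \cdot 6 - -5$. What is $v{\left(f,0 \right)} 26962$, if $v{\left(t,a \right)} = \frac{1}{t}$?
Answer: $1586$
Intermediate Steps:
$f = 17$ ($f = 12 + 5 = 17$)
$v{\left(f,0 \right)} 26962 = \frac{1}{17} \cdot 26962 = 1586$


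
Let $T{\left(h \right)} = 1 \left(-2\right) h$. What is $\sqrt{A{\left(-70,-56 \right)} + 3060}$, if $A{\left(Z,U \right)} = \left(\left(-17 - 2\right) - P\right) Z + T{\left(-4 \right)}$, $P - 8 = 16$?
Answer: $\sqrt{6078} \approx 77.962$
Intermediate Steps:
$P = 24$ ($P = 8 + 16 = 24$)
$T{\left(h \right)} = - 2 h$
$A{\left(Z,U \right)} = 8 - 43 Z$ ($A{\left(Z,U \right)} = \left(\left(-17 - 2\right) - 24\right) Z - -8 = \left(\left(-17 - 2\right) - 24\right) Z + 8 = \left(-19 - 24\right) Z + 8 = - 43 Z + 8 = 8 - 43 Z$)
$\sqrt{A{\left(-70,-56 \right)} + 3060} = \sqrt{\left(8 - -3010\right) + 3060} = \sqrt{\left(8 + 3010\right) + 3060} = \sqrt{3018 + 3060} = \sqrt{6078}$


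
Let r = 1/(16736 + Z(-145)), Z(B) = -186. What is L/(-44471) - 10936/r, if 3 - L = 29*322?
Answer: -8048841857465/44471 ≈ -1.8099e+8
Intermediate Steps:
r = 1/16550 (r = 1/(16736 - 186) = 1/16550 ≈ 6.0423e-5)
L = -9335 (L = 3 - 29*322 = 3 - 1*9338 = 3 - 9338 = -9335)
L/(-44471) - 10936/r = -9335/(-44471) - 10936/1/16550 = -9335*(-1/44471) - 10936*16550 = 9335/44471 - 180990800 = -8048841857465/44471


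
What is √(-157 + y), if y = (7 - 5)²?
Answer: 3*I*√17 ≈ 12.369*I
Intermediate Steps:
y = 4 (y = 2² = 4)
√(-157 + y) = √(-157 + 4) = √(-153) = 3*I*√17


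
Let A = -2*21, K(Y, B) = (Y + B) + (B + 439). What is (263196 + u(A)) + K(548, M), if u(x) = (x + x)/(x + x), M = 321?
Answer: 264826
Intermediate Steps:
K(Y, B) = 439 + Y + 2*B (K(Y, B) = (B + Y) + (439 + B) = 439 + Y + 2*B)
A = -42
u(x) = 1 (u(x) = (2*x)/((2*x)) = (2*x)*(1/(2*x)) = 1)
(263196 + u(A)) + K(548, M) = (263196 + 1) + (439 + 548 + 2*321) = 263197 + (439 + 548 + 642) = 263197 + 1629 = 264826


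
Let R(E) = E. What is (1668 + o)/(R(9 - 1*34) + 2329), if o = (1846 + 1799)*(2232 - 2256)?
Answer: -7151/192 ≈ -37.245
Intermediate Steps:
o = -87480 (o = 3645*(-24) = -87480)
(1668 + o)/(R(9 - 1*34) + 2329) = (1668 - 87480)/((9 - 1*34) + 2329) = -85812/((9 - 34) + 2329) = -85812/(-25 + 2329) = -85812/2304 = -85812*1/2304 = -7151/192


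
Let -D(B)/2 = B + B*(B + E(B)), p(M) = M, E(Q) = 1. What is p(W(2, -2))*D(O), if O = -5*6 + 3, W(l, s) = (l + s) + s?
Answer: 2700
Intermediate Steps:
W(l, s) = l + 2*s
O = -27 (O = -30 + 3 = -27)
D(B) = -2*B - 2*B*(1 + B) (D(B) = -2*(B + B*(B + 1)) = -2*(B + B*(1 + B)) = -2*B - 2*B*(1 + B))
p(W(2, -2))*D(O) = (2 + 2*(-2))*(-2*(-27)*(2 - 27)) = (2 - 4)*(-2*(-27)*(-25)) = -2*(-1350) = 2700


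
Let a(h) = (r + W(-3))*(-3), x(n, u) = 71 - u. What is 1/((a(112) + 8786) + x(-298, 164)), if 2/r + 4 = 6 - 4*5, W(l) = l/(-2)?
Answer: 6/52133 ≈ 0.00011509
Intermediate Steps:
W(l) = -l/2 (W(l) = l*(-1/2) = -l/2)
r = -1/9 (r = 2/(-4 + (6 - 4*5)) = 2/(-4 + (6 - 20)) = 2/(-4 - 14) = 2/(-18) = 2*(-1/18) = -1/9 ≈ -0.11111)
a(h) = -25/6 (a(h) = (-1/9 - 1/2*(-3))*(-3) = (-1/9 + 3/2)*(-3) = (25/18)*(-3) = -25/6)
1/((a(112) + 8786) + x(-298, 164)) = 1/((-25/6 + 8786) + (71 - 1*164)) = 1/(52691/6 + (71 - 164)) = 1/(52691/6 - 93) = 1/(52133/6) = 6/52133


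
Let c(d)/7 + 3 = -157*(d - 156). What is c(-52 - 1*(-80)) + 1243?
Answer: 141894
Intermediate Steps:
c(d) = 171423 - 1099*d (c(d) = -21 + 7*(-157*(d - 156)) = -21 + 7*(-157*(-156 + d)) = -21 + 7*(24492 - 157*d) = -21 + (171444 - 1099*d) = 171423 - 1099*d)
c(-52 - 1*(-80)) + 1243 = (171423 - 1099*(-52 - 1*(-80))) + 1243 = (171423 - 1099*(-52 + 80)) + 1243 = (171423 - 1099*28) + 1243 = (171423 - 30772) + 1243 = 140651 + 1243 = 141894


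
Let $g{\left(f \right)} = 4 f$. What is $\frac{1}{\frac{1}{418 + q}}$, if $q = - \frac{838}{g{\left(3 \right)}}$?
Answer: $\frac{2089}{6} \approx 348.17$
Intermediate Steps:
$q = - \frac{419}{6}$ ($q = - \frac{838}{4 \cdot 3} = - \frac{838}{12} = \left(-838\right) \frac{1}{12} = - \frac{419}{6} \approx -69.833$)
$\frac{1}{\frac{1}{418 + q}} = \frac{1}{\frac{1}{418 - \frac{419}{6}}} = \frac{1}{\frac{1}{\frac{2089}{6}}} = \frac{1}{\frac{6}{2089}} = \frac{2089}{6}$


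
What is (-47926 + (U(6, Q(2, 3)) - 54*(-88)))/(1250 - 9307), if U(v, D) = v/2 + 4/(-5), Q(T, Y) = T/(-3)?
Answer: 30837/5755 ≈ 5.3583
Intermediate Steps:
Q(T, Y) = -T/3 (Q(T, Y) = T*(-1/3) = -T/3)
U(v, D) = -4/5 + v/2 (U(v, D) = v*(1/2) + 4*(-1/5) = v/2 - 4/5 = -4/5 + v/2)
(-47926 + (U(6, Q(2, 3)) - 54*(-88)))/(1250 - 9307) = (-47926 + ((-4/5 + (1/2)*6) - 54*(-88)))/(1250 - 9307) = (-47926 + ((-4/5 + 3) + 4752))/(-8057) = (-47926 + (11/5 + 4752))*(-1/8057) = (-47926 + 23771/5)*(-1/8057) = -215859/5*(-1/8057) = 30837/5755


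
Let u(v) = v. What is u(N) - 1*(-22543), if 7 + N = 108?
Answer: 22644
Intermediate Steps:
N = 101 (N = -7 + 108 = 101)
u(N) - 1*(-22543) = 101 - 1*(-22543) = 101 + 22543 = 22644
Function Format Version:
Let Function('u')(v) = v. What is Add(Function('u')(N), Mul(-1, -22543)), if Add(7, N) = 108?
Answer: 22644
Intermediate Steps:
N = 101 (N = Add(-7, 108) = 101)
Add(Function('u')(N), Mul(-1, -22543)) = Add(101, Mul(-1, -22543)) = Add(101, 22543) = 22644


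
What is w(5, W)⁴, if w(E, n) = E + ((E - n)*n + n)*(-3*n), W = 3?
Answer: 33362176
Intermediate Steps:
w(E, n) = E - 3*n*(n + n*(E - n)) (w(E, n) = E + (n*(E - n) + n)*(-3*n) = E + (n + n*(E - n))*(-3*n) = E - 3*n*(n + n*(E - n)))
w(5, W)⁴ = (5 - 3*3² + 3*3³ - 3*5*3²)⁴ = (5 - 3*9 + 3*27 - 3*5*9)⁴ = (5 - 27 + 81 - 135)⁴ = (-76)⁴ = 33362176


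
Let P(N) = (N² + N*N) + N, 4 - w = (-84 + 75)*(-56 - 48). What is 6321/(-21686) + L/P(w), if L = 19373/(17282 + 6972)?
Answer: -19013812622419/65232430200936 ≈ -0.29148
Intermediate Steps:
L = 19373/24254 ≈ 0.79875
w = -932 (w = 4 - (-84 + 75)*(-56 - 48) = 4 - (-9)*(-104) = 4 - 1*936 = 4 - 936 = -932)
P(N) = N + 2*N² (P(N) = (N² + N²) + N = 2*N² + N = N + 2*N²)
6321/(-21686) + L/P(w) = 6321/(-21686) + 19373/(24254*((-932*(1 + 2*(-932))))) = 6321*(-1/21686) + 19373/(24254*((-932*(1 - 1864)))) = -903/3098 + 19373/(24254*((-932*(-1863)))) = -903/3098 + (19373/24254)/1736316 = -903/3098 + (19373/24254)*(1/1736316) = -903/3098 + 19373/42112608264 = -19013812622419/65232430200936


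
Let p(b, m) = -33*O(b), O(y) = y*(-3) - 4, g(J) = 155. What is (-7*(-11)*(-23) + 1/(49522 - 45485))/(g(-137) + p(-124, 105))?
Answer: 7149526/48399593 ≈ 0.14772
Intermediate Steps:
O(y) = -4 - 3*y (O(y) = -3*y - 4 = -4 - 3*y)
p(b, m) = 132 + 99*b (p(b, m) = -33*(-4 - 3*b) = 132 + 99*b)
(-7*(-11)*(-23) + 1/(49522 - 45485))/(g(-137) + p(-124, 105)) = (-7*(-11)*(-23) + 1/(49522 - 45485))/(155 + (132 + 99*(-124))) = (77*(-23) + 1/4037)/(155 + (132 - 12276)) = (-1771 + 1/4037)/(155 - 12144) = -7149526/4037/(-11989) = -7149526/4037*(-1/11989) = 7149526/48399593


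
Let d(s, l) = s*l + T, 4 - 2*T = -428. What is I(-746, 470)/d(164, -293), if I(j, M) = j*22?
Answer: 4103/11959 ≈ 0.34309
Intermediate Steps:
T = 216 (T = 2 - ½*(-428) = 2 + 214 = 216)
I(j, M) = 22*j
d(s, l) = 216 + l*s (d(s, l) = s*l + 216 = l*s + 216 = 216 + l*s)
I(-746, 470)/d(164, -293) = (22*(-746))/(216 - 293*164) = -16412/(216 - 48052) = -16412/(-47836) = -16412*(-1/47836) = 4103/11959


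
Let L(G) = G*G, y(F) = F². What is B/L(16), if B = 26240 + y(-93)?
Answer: 34889/256 ≈ 136.29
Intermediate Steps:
L(G) = G²
B = 34889 (B = 26240 + (-93)² = 26240 + 8649 = 34889)
B/L(16) = 34889/(16²) = 34889/256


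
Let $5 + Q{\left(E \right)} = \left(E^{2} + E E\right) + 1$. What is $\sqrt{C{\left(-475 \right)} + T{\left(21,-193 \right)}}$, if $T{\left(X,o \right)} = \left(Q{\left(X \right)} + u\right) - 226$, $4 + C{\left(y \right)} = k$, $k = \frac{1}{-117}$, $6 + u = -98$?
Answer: $\frac{\sqrt{827411}}{39} \approx 23.324$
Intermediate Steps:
$u = -104$ ($u = -6 - 98 = -104$)
$Q{\left(E \right)} = -4 + 2 E^{2}$ ($Q{\left(E \right)} = -5 + \left(\left(E^{2} + E E\right) + 1\right) = -5 + \left(\left(E^{2} + E^{2}\right) + 1\right) = -5 + \left(2 E^{2} + 1\right) = -5 + \left(1 + 2 E^{2}\right) = -4 + 2 E^{2}$)
$k = - \frac{1}{117} \approx -0.008547$
$C{\left(y \right)} = - \frac{469}{117}$ ($C{\left(y \right)} = -4 - \frac{1}{117} = - \frac{469}{117}$)
$T{\left(X,o \right)} = -334 + 2 X^{2}$ ($T{\left(X,o \right)} = \left(\left(-4 + 2 X^{2}\right) - 104\right) - 226 = \left(-108 + 2 X^{2}\right) - 226 = -334 + 2 X^{2}$)
$\sqrt{C{\left(-475 \right)} + T{\left(21,-193 \right)}} = \sqrt{- \frac{469}{117} - \left(334 - 2 \cdot 21^{2}\right)} = \sqrt{- \frac{469}{117} + \left(-334 + 2 \cdot 441\right)} = \sqrt{- \frac{469}{117} + \left(-334 + 882\right)} = \sqrt{- \frac{469}{117} + 548} = \sqrt{\frac{63647}{117}} = \frac{\sqrt{827411}}{39}$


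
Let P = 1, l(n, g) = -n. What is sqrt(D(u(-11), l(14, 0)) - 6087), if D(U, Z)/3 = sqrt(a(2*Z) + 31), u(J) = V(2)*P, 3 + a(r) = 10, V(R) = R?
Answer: sqrt(-6087 + 3*sqrt(38)) ≈ 77.901*I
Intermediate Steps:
a(r) = 7 (a(r) = -3 + 10 = 7)
u(J) = 2 (u(J) = 2*1 = 2)
D(U, Z) = 3*sqrt(38) (D(U, Z) = 3*sqrt(7 + 31) = 3*sqrt(38))
sqrt(D(u(-11), l(14, 0)) - 6087) = sqrt(3*sqrt(38) - 6087) = sqrt(-6087 + 3*sqrt(38))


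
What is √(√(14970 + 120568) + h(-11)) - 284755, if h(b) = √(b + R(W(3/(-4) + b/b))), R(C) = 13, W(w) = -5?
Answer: -284755 + √(√2 + 13*√802) ≈ -2.8474e+5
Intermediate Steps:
h(b) = √(13 + b) (h(b) = √(b + 13) = √(13 + b))
√(√(14970 + 120568) + h(-11)) - 284755 = √(√(14970 + 120568) + √(13 - 11)) - 284755 = √(√135538 + √2) - 284755 = √(13*√802 + √2) - 284755 = √(√2 + 13*√802) - 284755 = -284755 + √(√2 + 13*√802)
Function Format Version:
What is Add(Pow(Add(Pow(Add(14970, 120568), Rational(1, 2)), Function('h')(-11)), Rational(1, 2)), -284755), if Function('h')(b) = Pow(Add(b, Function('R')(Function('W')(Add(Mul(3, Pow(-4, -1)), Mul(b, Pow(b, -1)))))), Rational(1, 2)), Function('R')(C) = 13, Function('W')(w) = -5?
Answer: Add(-284755, Pow(Add(Pow(2, Rational(1, 2)), Mul(13, Pow(802, Rational(1, 2)))), Rational(1, 2))) ≈ -2.8474e+5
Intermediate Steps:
Function('h')(b) = Pow(Add(13, b), Rational(1, 2)) (Function('h')(b) = Pow(Add(b, 13), Rational(1, 2)) = Pow(Add(13, b), Rational(1, 2)))
Add(Pow(Add(Pow(Add(14970, 120568), Rational(1, 2)), Function('h')(-11)), Rational(1, 2)), -284755) = Add(Pow(Add(Pow(Add(14970, 120568), Rational(1, 2)), Pow(Add(13, -11), Rational(1, 2))), Rational(1, 2)), -284755) = Add(Pow(Add(Pow(135538, Rational(1, 2)), Pow(2, Rational(1, 2))), Rational(1, 2)), -284755) = Add(Pow(Add(Mul(13, Pow(802, Rational(1, 2))), Pow(2, Rational(1, 2))), Rational(1, 2)), -284755) = Add(Pow(Add(Pow(2, Rational(1, 2)), Mul(13, Pow(802, Rational(1, 2)))), Rational(1, 2)), -284755) = Add(-284755, Pow(Add(Pow(2, Rational(1, 2)), Mul(13, Pow(802, Rational(1, 2)))), Rational(1, 2)))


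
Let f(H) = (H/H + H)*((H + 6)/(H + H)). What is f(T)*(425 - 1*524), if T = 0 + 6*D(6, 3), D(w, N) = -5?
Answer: 5742/5 ≈ 1148.4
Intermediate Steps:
T = -30 (T = 0 + 6*(-5) = 0 - 30 = -30)
f(H) = (1 + H)*(6 + H)/(2*H) (f(H) = (1 + H)*((6 + H)/((2*H))) = (1 + H)*((6 + H)*(1/(2*H))) = (1 + H)*((6 + H)/(2*H)) = (1 + H)*(6 + H)/(2*H))
f(T)*(425 - 1*524) = ((½)*(6 - 30*(7 - 30))/(-30))*(425 - 1*524) = ((½)*(-1/30)*(6 - 30*(-23)))*(425 - 524) = ((½)*(-1/30)*(6 + 690))*(-99) = ((½)*(-1/30)*696)*(-99) = -58/5*(-99) = 5742/5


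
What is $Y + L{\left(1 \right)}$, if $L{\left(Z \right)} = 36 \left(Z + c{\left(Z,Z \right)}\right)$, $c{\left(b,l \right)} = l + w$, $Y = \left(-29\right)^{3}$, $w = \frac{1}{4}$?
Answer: $-24308$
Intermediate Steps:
$w = \frac{1}{4} \approx 0.25$
$Y = -24389$
$c{\left(b,l \right)} = \frac{1}{4} + l$ ($c{\left(b,l \right)} = l + \frac{1}{4} = \frac{1}{4} + l$)
$L{\left(Z \right)} = 9 + 72 Z$ ($L{\left(Z \right)} = 36 \left(Z + \left(\frac{1}{4} + Z\right)\right) = 36 \left(\frac{1}{4} + 2 Z\right) = 9 + 72 Z$)
$Y + L{\left(1 \right)} = -24389 + \left(9 + 72 \cdot 1\right) = -24389 + \left(9 + 72\right) = -24389 + 81 = -24308$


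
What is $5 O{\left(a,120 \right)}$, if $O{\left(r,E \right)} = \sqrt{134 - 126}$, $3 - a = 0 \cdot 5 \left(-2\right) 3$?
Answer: $10 \sqrt{2} \approx 14.142$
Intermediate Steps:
$a = 3$ ($a = 3 - 0 \cdot 5 \left(-2\right) 3 = 3 - 0 \left(-2\right) 3 = 3 - 0 \cdot 3 = 3 - 0 = 3 + 0 = 3$)
$O{\left(r,E \right)} = 2 \sqrt{2}$ ($O{\left(r,E \right)} = \sqrt{8} = 2 \sqrt{2}$)
$5 O{\left(a,120 \right)} = 5 \cdot 2 \sqrt{2} = 10 \sqrt{2}$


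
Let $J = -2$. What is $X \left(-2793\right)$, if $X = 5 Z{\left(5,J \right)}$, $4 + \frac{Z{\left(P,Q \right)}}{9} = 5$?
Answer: $-125685$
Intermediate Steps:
$Z{\left(P,Q \right)} = 9$ ($Z{\left(P,Q \right)} = -36 + 9 \cdot 5 = -36 + 45 = 9$)
$X = 45$ ($X = 5 \cdot 9 = 45$)
$X \left(-2793\right) = 45 \left(-2793\right) = -125685$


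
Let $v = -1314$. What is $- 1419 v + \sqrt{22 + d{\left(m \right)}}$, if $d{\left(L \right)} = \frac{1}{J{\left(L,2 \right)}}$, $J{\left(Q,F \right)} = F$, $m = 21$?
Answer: $1864566 + \frac{3 \sqrt{10}}{2} \approx 1.8646 \cdot 10^{6}$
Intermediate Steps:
$d{\left(L \right)} = \frac{1}{2}$
$- 1419 v + \sqrt{22 + d{\left(m \right)}} = \left(-1419\right) \left(-1314\right) + \sqrt{22 + \frac{1}{2}} = 1864566 + \sqrt{\frac{45}{2}} = 1864566 + \frac{3 \sqrt{10}}{2}$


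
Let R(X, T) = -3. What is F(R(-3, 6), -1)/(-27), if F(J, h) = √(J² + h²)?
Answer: -√10/27 ≈ -0.11712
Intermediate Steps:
F(R(-3, 6), -1)/(-27) = √((-3)² + (-1)²)/(-27) = -√(9 + 1)/27 = -√10/27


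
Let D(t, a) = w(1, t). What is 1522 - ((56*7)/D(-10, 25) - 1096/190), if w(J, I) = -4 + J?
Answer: 472654/285 ≈ 1658.4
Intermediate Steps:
D(t, a) = -3 (D(t, a) = -4 + 1 = -3)
1522 - ((56*7)/D(-10, 25) - 1096/190) = 1522 - ((56*7)/(-3) - 1096/190) = 1522 - (392*(-⅓) - 1096*1/190) = 1522 - (-392/3 - 548/95) = 1522 - 1*(-38884/285) = 1522 + 38884/285 = 472654/285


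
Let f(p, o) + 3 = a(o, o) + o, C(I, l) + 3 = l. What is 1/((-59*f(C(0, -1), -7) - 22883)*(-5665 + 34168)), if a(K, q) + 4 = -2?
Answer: -1/625327317 ≈ -1.5992e-9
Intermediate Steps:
a(K, q) = -6 (a(K, q) = -4 - 2 = -6)
C(I, l) = -3 + l
f(p, o) = -9 + o (f(p, o) = -3 + (-6 + o) = -9 + o)
1/((-59*f(C(0, -1), -7) - 22883)*(-5665 + 34168)) = 1/((-59*(-9 - 7) - 22883)*(-5665 + 34168)) = 1/((-59*(-16) - 22883)*28503) = 1/((944 - 22883)*28503) = 1/(-21939*28503) = 1/(-625327317) = -1/625327317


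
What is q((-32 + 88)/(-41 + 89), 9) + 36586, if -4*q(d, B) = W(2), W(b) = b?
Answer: 73171/2 ≈ 36586.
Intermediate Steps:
q(d, B) = -½ (q(d, B) = -¼*2 = -½)
q((-32 + 88)/(-41 + 89), 9) + 36586 = -½ + 36586 = 73171/2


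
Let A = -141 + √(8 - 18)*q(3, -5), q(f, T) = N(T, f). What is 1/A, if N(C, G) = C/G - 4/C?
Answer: -6345/894983 + 39*I*√10/894983 ≈ -0.0070895 + 0.0001378*I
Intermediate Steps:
N(C, G) = -4/C + C/G
q(f, T) = -4/T + T/f
A = -141 - 13*I*√10/15 (A = -141 + √(8 - 18)*(-4/(-5) - 5/3) = -141 + √(-10)*(-4*(-⅕) - 5*⅓) = -141 + (I*√10)*(⅘ - 5/3) = -141 + (I*√10)*(-13/15) = -141 - 13*I*√10/15 ≈ -141.0 - 2.7406*I)
1/A = 1/(-141 - 13*I*√10/15)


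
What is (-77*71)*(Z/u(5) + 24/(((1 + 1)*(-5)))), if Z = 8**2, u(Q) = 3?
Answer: -1552628/15 ≈ -1.0351e+5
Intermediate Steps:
Z = 64
(-77*71)*(Z/u(5) + 24/(((1 + 1)*(-5)))) = (-77*71)*(64/3 + 24/(((1 + 1)*(-5)))) = -5467*(64*(1/3) + 24/((2*(-5)))) = -5467*(64/3 + 24/(-10)) = -5467*(64/3 + 24*(-1/10)) = -5467*(64/3 - 12/5) = -5467*284/15 = -1552628/15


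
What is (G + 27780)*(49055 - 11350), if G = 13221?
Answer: 1545942705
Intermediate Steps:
(G + 27780)*(49055 - 11350) = (13221 + 27780)*(49055 - 11350) = 41001*37705 = 1545942705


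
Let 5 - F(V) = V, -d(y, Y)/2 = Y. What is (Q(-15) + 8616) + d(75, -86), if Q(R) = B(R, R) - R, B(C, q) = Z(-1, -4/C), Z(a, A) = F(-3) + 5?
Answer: 8816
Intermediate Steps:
d(y, Y) = -2*Y
F(V) = 5 - V
Z(a, A) = 13 (Z(a, A) = (5 - 1*(-3)) + 5 = (5 + 3) + 5 = 8 + 5 = 13)
B(C, q) = 13
Q(R) = 13 - R
(Q(-15) + 8616) + d(75, -86) = ((13 - 1*(-15)) + 8616) - 2*(-86) = ((13 + 15) + 8616) + 172 = (28 + 8616) + 172 = 8644 + 172 = 8816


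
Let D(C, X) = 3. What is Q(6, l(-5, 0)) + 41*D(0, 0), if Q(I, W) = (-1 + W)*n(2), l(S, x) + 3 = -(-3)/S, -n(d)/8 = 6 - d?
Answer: 1351/5 ≈ 270.20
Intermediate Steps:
n(d) = -48 + 8*d (n(d) = -8*(6 - d) = -48 + 8*d)
l(S, x) = -3 + 3/S (l(S, x) = -3 - (-3)/S = -3 + 3/S)
Q(I, W) = 32 - 32*W (Q(I, W) = (-1 + W)*(-48 + 8*2) = (-1 + W)*(-48 + 16) = (-1 + W)*(-32) = 32 - 32*W)
Q(6, l(-5, 0)) + 41*D(0, 0) = (32 - 32*(-3 + 3/(-5))) + 41*3 = (32 - 32*(-3 + 3*(-⅕))) + 123 = (32 - 32*(-3 - ⅗)) + 123 = (32 - 32*(-18/5)) + 123 = (32 + 576/5) + 123 = 736/5 + 123 = 1351/5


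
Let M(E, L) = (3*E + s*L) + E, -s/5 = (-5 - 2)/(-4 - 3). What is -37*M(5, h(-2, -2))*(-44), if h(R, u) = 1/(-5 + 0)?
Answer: 34188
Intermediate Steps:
s = -5 (s = -5*(-5 - 2)/(-4 - 3) = -(-35)/(-7) = -(-35)*(-1)/7 = -5*1 = -5)
h(R, u) = -1/5 (h(R, u) = 1/(-5) = -1/5)
M(E, L) = -5*L + 4*E (M(E, L) = (3*E - 5*L) + E = (-5*L + 3*E) + E = -5*L + 4*E)
-37*M(5, h(-2, -2))*(-44) = -37*(-5*(-1/5) + 4*5)*(-44) = -37*(1 + 20)*(-44) = -37*21*(-44) = -777*(-44) = 34188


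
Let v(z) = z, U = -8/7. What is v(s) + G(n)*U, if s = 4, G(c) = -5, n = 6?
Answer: 68/7 ≈ 9.7143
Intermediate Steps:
U = -8/7 (U = -8*⅐ = -8/7 ≈ -1.1429)
v(s) + G(n)*U = 4 - 5*(-8/7) = 4 + 40/7 = 68/7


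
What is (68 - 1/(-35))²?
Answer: 5669161/1225 ≈ 4627.9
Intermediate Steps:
(68 - 1/(-35))² = (68 - 1*(-1/35))² = (68 + 1/35)² = (2381/35)² = 5669161/1225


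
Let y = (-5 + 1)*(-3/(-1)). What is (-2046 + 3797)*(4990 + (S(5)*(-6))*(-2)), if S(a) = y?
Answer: 8485346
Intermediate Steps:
y = -12 (y = -(-12)*(-1) = -4*3 = -12)
S(a) = -12
(-2046 + 3797)*(4990 + (S(5)*(-6))*(-2)) = (-2046 + 3797)*(4990 - 12*(-6)*(-2)) = 1751*(4990 + 72*(-2)) = 1751*(4990 - 144) = 1751*4846 = 8485346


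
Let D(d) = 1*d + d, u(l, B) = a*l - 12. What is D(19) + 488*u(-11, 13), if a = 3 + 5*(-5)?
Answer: 112278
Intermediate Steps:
a = -22 (a = 3 - 25 = -22)
u(l, B) = -12 - 22*l (u(l, B) = -22*l - 12 = -12 - 22*l)
D(d) = 2*d (D(d) = d + d = 2*d)
D(19) + 488*u(-11, 13) = 2*19 + 488*(-12 - 22*(-11)) = 38 + 488*(-12 + 242) = 38 + 488*230 = 38 + 112240 = 112278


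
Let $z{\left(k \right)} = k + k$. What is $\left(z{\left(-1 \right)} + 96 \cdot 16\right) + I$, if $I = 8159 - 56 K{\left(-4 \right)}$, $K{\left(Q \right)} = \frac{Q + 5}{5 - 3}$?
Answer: $9665$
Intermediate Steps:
$K{\left(Q \right)} = \frac{5}{2} + \frac{Q}{2}$ ($K{\left(Q \right)} = \frac{5 + Q}{2} = \left(5 + Q\right) \frac{1}{2} = \frac{5}{2} + \frac{Q}{2}$)
$z{\left(k \right)} = 2 k$
$I = 8131$ ($I = 8159 - 56 \left(\frac{5}{2} + \frac{1}{2} \left(-4\right)\right) = 8159 - 56 \left(\frac{5}{2} - 2\right) = 8159 - 28 = 8131$)
$\left(z{\left(-1 \right)} + 96 \cdot 16\right) + I = \left(2 \left(-1\right) + 96 \cdot 16\right) + 8131 = \left(-2 + 1536\right) + 8131 = 1534 + 8131 = 9665$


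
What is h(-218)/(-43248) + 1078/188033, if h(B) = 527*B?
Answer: 636734723/239177976 ≈ 2.6622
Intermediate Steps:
h(-218)/(-43248) + 1078/188033 = (527*(-218))/(-43248) + 1078/188033 = -114886*(-1/43248) + 1078*(1/188033) = 3379/1272 + 1078/188033 = 636734723/239177976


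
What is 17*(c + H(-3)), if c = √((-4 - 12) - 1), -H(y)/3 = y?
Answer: 153 + 17*I*√17 ≈ 153.0 + 70.093*I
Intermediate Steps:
H(y) = -3*y
c = I*√17 (c = √(-16 - 1) = √(-17) = I*√17 ≈ 4.1231*I)
17*(c + H(-3)) = 17*(I*√17 - 3*(-3)) = 17*(I*√17 + 9) = 17*(9 + I*√17) = 153 + 17*I*√17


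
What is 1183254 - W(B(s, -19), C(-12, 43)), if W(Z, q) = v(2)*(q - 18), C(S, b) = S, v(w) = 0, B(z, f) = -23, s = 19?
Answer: 1183254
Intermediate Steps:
W(Z, q) = 0 (W(Z, q) = 0*(q - 18) = 0*(-18 + q) = 0)
1183254 - W(B(s, -19), C(-12, 43)) = 1183254 - 1*0 = 1183254 + 0 = 1183254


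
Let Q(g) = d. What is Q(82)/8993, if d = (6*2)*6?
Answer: 72/8993 ≈ 0.0080062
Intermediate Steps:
d = 72 (d = 12*6 = 72)
Q(g) = 72
Q(82)/8993 = 72/8993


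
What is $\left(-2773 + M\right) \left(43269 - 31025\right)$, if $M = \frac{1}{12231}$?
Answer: $- \frac{415274385128}{12231} \approx -3.3953 \cdot 10^{7}$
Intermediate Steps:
$M = \frac{1}{12231} \approx 8.1759 \cdot 10^{-5}$
$\left(-2773 + M\right) \left(43269 - 31025\right) = \left(-2773 + \frac{1}{12231}\right) \left(43269 - 31025\right) = \left(- \frac{33916562}{12231}\right) 12244 = - \frac{415274385128}{12231}$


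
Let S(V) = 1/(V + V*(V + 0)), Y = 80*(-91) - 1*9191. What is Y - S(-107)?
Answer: -186814083/11342 ≈ -16471.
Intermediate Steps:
Y = -16471 (Y = -7280 - 9191 = -16471)
S(V) = 1/(V + V²) (S(V) = 1/(V + V*V) = 1/(V + V²))
Y - S(-107) = -16471 - 1/((-107)*(1 - 107)) = -16471 - (-1)/(107*(-106)) = -16471 - (-1)*(-1)/(107*106) = -16471 - 1*1/11342 = -16471 - 1/11342 = -186814083/11342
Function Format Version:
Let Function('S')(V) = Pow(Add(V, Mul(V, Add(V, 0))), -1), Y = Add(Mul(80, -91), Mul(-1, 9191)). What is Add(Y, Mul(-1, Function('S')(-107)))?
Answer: Rational(-186814083, 11342) ≈ -16471.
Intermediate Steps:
Y = -16471 (Y = Add(-7280, -9191) = -16471)
Function('S')(V) = Pow(Add(V, Pow(V, 2)), -1) (Function('S')(V) = Pow(Add(V, Mul(V, V)), -1) = Pow(Add(V, Pow(V, 2)), -1))
Add(Y, Mul(-1, Function('S')(-107))) = Add(-16471, Mul(-1, Mul(Pow(-107, -1), Pow(Add(1, -107), -1)))) = Add(-16471, Mul(-1, Mul(Rational(-1, 107), Pow(-106, -1)))) = Add(-16471, Mul(-1, Mul(Rational(-1, 107), Rational(-1, 106)))) = Add(-16471, Mul(-1, Rational(1, 11342))) = Add(-16471, Rational(-1, 11342)) = Rational(-186814083, 11342)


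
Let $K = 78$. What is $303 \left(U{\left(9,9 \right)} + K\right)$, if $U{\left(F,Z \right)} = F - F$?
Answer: $23634$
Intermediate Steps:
$U{\left(F,Z \right)} = 0$
$303 \left(U{\left(9,9 \right)} + K\right) = 303 \left(0 + 78\right) = 303 \cdot 78 = 23634$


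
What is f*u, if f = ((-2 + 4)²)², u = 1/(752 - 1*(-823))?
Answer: 16/1575 ≈ 0.010159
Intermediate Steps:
u = 1/1575 (u = 1/(752 + 823) = 1/1575 ≈ 0.00063492)
f = 16 (f = (2²)² = 4² = 16)
f*u = 16*(1/1575) = 16/1575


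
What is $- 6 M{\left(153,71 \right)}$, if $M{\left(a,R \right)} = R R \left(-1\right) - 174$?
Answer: $31290$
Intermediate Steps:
$M{\left(a,R \right)} = -174 - R^{2}$ ($M{\left(a,R \right)} = R^{2} \left(-1\right) - 174 = - R^{2} - 174 = -174 - R^{2}$)
$- 6 M{\left(153,71 \right)} = - 6 \left(-174 - 71^{2}\right) = - 6 \left(-174 - 5041\right) = \left(-6\right) \left(-5215\right) = 31290$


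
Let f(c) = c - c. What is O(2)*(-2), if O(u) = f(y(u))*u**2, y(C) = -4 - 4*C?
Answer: 0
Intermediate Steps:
f(c) = 0
O(u) = 0 (O(u) = 0*u**2 = 0)
O(2)*(-2) = 0*(-2) = 0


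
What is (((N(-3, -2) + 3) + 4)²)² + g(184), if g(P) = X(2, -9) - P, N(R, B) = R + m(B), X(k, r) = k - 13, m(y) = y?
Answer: -179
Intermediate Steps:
X(k, r) = -13 + k
N(R, B) = B + R (N(R, B) = R + B = B + R)
g(P) = -11 - P (g(P) = (-13 + 2) - P = -11 - P)
(((N(-3, -2) + 3) + 4)²)² + g(184) = ((((-2 - 3) + 3) + 4)²)² + (-11 - 1*184) = (((-5 + 3) + 4)²)² + (-11 - 184) = ((-2 + 4)²)² - 195 = (2²)² - 195 = 4² - 195 = 16 - 195 = -179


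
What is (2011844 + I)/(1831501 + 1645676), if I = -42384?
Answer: 1969460/3477177 ≈ 0.56640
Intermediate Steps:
(2011844 + I)/(1831501 + 1645676) = (2011844 - 42384)/(1831501 + 1645676) = 1969460/3477177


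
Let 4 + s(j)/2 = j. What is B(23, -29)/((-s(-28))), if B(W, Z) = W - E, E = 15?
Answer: ⅛ ≈ 0.12500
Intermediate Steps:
s(j) = -8 + 2*j
B(W, Z) = -15 + W (B(W, Z) = W - 1*15 = W - 15 = -15 + W)
B(23, -29)/((-s(-28))) = (-15 + 23)/((-(-8 + 2*(-28)))) = 8/((-(-8 - 56))) = 8/((-1*(-64))) = 8/64 = 8*(1/64) = ⅛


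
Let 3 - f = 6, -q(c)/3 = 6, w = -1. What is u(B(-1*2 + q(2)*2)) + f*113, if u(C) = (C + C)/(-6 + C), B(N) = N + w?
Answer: -5059/15 ≈ -337.27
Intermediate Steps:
q(c) = -18 (q(c) = -3*6 = -18)
f = -3 (f = 3 - 1*6 = 3 - 6 = -3)
B(N) = -1 + N (B(N) = N - 1 = -1 + N)
u(C) = 2*C/(-6 + C) (u(C) = (2*C)/(-6 + C) = 2*C/(-6 + C))
u(B(-1*2 + q(2)*2)) + f*113 = 2*(-1 + (-1*2 - 18*2))/(-6 + (-1 + (-1*2 - 18*2))) - 3*113 = 2*(-1 + (-2 - 36))/(-6 + (-1 + (-2 - 36))) - 339 = 2*(-1 - 38)/(-6 + (-1 - 38)) - 339 = 2*(-39)/(-6 - 39) - 339 = 2*(-39)/(-45) - 339 = 2*(-39)*(-1/45) - 339 = 26/15 - 339 = -5059/15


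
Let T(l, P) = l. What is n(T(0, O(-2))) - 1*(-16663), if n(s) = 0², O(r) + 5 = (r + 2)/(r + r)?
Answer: 16663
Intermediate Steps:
O(r) = -5 + (2 + r)/(2*r) (O(r) = -5 + (r + 2)/(r + r) = -5 + (2 + r)/((2*r)) = -5 + (2 + r)*(1/(2*r)) = -5 + (2 + r)/(2*r))
n(s) = 0
n(T(0, O(-2))) - 1*(-16663) = 0 - 1*(-16663) = 0 + 16663 = 16663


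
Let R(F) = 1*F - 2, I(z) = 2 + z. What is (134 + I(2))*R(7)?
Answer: 690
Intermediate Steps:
R(F) = -2 + F (R(F) = F - 2 = -2 + F)
(134 + I(2))*R(7) = (134 + (2 + 2))*(-2 + 7) = (134 + 4)*5 = 138*5 = 690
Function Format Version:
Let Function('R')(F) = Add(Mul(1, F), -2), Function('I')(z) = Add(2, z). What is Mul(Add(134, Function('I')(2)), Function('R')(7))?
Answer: 690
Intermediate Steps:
Function('R')(F) = Add(-2, F) (Function('R')(F) = Add(F, -2) = Add(-2, F))
Mul(Add(134, Function('I')(2)), Function('R')(7)) = Mul(Add(134, Add(2, 2)), Add(-2, 7)) = Mul(Add(134, 4), 5) = Mul(138, 5) = 690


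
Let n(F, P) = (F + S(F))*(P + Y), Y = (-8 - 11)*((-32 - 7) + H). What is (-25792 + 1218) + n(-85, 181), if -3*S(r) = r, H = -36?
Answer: -346742/3 ≈ -1.1558e+5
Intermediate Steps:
S(r) = -r/3
Y = 1425 (Y = (-8 - 11)*((-32 - 7) - 36) = -19*(-39 - 36) = -19*(-75) = 1425)
n(F, P) = 2*F*(1425 + P)/3 (n(F, P) = (F - F/3)*(P + 1425) = (2*F/3)*(1425 + P) = 2*F*(1425 + P)/3)
(-25792 + 1218) + n(-85, 181) = (-25792 + 1218) + (⅔)*(-85)*(1425 + 181) = -24574 + (⅔)*(-85)*1606 = -24574 - 273020/3 = -346742/3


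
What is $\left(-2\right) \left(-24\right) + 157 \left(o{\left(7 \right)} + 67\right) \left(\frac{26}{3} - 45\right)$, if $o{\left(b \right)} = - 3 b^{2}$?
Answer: $\frac{1369184}{3} \approx 4.5639 \cdot 10^{5}$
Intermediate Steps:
$\left(-2\right) \left(-24\right) + 157 \left(o{\left(7 \right)} + 67\right) \left(\frac{26}{3} - 45\right) = \left(-2\right) \left(-24\right) + 157 \left(- 3 \cdot 7^{2} + 67\right) \left(\frac{26}{3} - 45\right) = 48 + 157 \left(\left(-3\right) 49 + 67\right) \left(26 \cdot \frac{1}{3} - 45\right) = 48 + 157 \left(-147 + 67\right) \left(\frac{26}{3} - 45\right) = 48 + 157 \left(\left(-80\right) \left(- \frac{109}{3}\right)\right) = 48 + 157 \cdot \frac{8720}{3} = 48 + \frac{1369040}{3} = \frac{1369184}{3}$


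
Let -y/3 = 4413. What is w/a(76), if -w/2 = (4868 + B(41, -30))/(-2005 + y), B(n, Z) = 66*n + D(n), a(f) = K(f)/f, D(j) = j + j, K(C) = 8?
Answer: 36366/3811 ≈ 9.5424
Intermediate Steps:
y = -13239 (y = -3*4413 = -13239)
D(j) = 2*j
a(f) = 8/f
B(n, Z) = 68*n (B(n, Z) = 66*n + 2*n = 68*n)
w = 3828/3811 (w = -2*(4868 + 68*41)/(-2005 - 13239) = -2*(4868 + 2788)/(-15244) = -15312*(-1)/15244 = -2*(-1914/3811) = 3828/3811 ≈ 1.0045)
w/a(76) = 3828/(3811*((8/76))) = 3828/(3811*((8*(1/76)))) = 3828/(3811*(2/19)) = (3828/3811)*(19/2) = 36366/3811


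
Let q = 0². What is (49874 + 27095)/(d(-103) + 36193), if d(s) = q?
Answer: 76969/36193 ≈ 2.1266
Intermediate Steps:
q = 0
d(s) = 0
(49874 + 27095)/(d(-103) + 36193) = (49874 + 27095)/(0 + 36193) = 76969/36193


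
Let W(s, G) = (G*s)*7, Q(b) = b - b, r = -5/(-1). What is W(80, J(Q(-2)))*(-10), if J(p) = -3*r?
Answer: 84000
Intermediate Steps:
r = 5 (r = -5*(-1) = 5)
Q(b) = 0
J(p) = -15 (J(p) = -3*5 = -15)
W(s, G) = 7*G*s
W(80, J(Q(-2)))*(-10) = (7*(-15)*80)*(-10) = -8400*(-10) = 84000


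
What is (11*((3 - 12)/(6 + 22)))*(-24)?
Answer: 594/7 ≈ 84.857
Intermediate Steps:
(11*((3 - 12)/(6 + 22)))*(-24) = (11*(-9/28))*(-24) = -99/28*(-24) = 594/7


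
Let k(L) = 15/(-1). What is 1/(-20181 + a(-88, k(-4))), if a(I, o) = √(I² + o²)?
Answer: -20181/407264792 - √7969/407264792 ≈ -4.9772e-5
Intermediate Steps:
k(L) = -15 (k(L) = 15*(-1) = -15)
1/(-20181 + a(-88, k(-4))) = 1/(-20181 + √((-88)² + (-15)²)) = 1/(-20181 + √(7744 + 225)) = 1/(-20181 + √7969)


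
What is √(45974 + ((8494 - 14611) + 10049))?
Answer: √49906 ≈ 223.40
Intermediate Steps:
√(45974 + ((8494 - 14611) + 10049)) = √(45974 + (-6117 + 10049)) = √(45974 + 3932) = √49906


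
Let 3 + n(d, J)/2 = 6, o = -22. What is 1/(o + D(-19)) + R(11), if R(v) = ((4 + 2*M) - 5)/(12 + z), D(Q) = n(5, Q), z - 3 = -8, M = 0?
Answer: -23/112 ≈ -0.20536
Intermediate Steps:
n(d, J) = 6 (n(d, J) = -6 + 2*6 = -6 + 12 = 6)
z = -5 (z = 3 - 8 = -5)
D(Q) = 6
R(v) = -⅐ (R(v) = ((4 + 2*0) - 5)/(12 - 5) = ((4 + 0) - 5)/7 = (4 - 5)*(⅐) = -1*⅐ = -⅐)
1/(o + D(-19)) + R(11) = 1/(-22 + 6) - ⅐ = 1/(-16) - ⅐ = -1/16 - ⅐ = -23/112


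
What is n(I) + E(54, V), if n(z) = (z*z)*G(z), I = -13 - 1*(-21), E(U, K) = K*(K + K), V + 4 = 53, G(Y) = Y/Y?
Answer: 4866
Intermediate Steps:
G(Y) = 1
V = 49 (V = -4 + 53 = 49)
E(U, K) = 2*K² (E(U, K) = K*(2*K) = 2*K²)
I = 8 (I = -13 + 21 = 8)
n(z) = z² (n(z) = (z*z)*1 = z²*1 = z²)
n(I) + E(54, V) = 8² + 2*49² = 64 + 2*2401 = 64 + 4802 = 4866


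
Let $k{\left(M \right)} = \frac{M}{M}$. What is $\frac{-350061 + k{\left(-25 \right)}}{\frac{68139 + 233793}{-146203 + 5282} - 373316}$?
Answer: $\frac{12332701315}{13152091492} \approx 0.9377$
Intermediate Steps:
$k{\left(M \right)} = 1$
$\frac{-350061 + k{\left(-25 \right)}}{\frac{68139 + 233793}{-146203 + 5282} - 373316} = \frac{-350061 + 1}{\frac{68139 + 233793}{-146203 + 5282} - 373316} = - \frac{350060}{\frac{301932}{-140921} - 373316} = - \frac{350060}{301932 \left(- \frac{1}{140921}\right) - 373316} = - \frac{350060}{- \frac{301932}{140921} - 373316} = - \frac{350060}{- \frac{52608365968}{140921}} = \left(-350060\right) \left(- \frac{140921}{52608365968}\right) = \frac{12332701315}{13152091492}$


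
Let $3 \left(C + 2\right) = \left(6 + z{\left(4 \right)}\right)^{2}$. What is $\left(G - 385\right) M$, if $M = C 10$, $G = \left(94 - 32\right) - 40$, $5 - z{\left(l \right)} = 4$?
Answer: $-52030$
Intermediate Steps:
$z{\left(l \right)} = 1$ ($z{\left(l \right)} = 5 - 4 = 1$)
$C = \frac{43}{3}$ ($C = -2 + \frac{\left(6 + 1\right)^{2}}{3} = -2 + \frac{7^{2}}{3} = -2 + \frac{1}{3} \cdot 49 = -2 + \frac{49}{3} = \frac{43}{3} \approx 14.333$)
$G = 22$ ($G = 62 - 40 = 22$)
$M = \frac{430}{3}$ ($M = \frac{43}{3} \cdot 10 = \frac{430}{3} \approx 143.33$)
$\left(G - 385\right) M = \left(22 - 385\right) \frac{430}{3} = \left(-363\right) \frac{430}{3} = -52030$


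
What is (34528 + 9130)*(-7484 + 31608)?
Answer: 1053205592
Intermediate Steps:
(34528 + 9130)*(-7484 + 31608) = 43658*24124 = 1053205592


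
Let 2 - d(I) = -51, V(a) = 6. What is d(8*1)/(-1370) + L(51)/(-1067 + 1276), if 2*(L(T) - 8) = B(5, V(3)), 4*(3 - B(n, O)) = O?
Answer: 1821/572660 ≈ 0.0031799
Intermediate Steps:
d(I) = 53 (d(I) = 2 - 1*(-51) = 2 + 51 = 53)
B(n, O) = 3 - O/4
L(T) = 35/4 (L(T) = 8 + (3 - 1/4*6)/2 = 8 + (3 - 3/2)/2 = 8 + (1/2)*(3/2) = 8 + 3/4 = 35/4)
d(8*1)/(-1370) + L(51)/(-1067 + 1276) = 53/(-1370) + 35/(4*(-1067 + 1276)) = 53*(-1/1370) + (35/4)/209 = -53/1370 + (35/4)*(1/209) = -53/1370 + 35/836 = 1821/572660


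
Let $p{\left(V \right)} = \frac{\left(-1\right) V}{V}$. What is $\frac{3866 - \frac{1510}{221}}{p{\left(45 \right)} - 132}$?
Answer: $- \frac{852876}{29393} \approx -29.016$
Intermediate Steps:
$p{\left(V \right)} = -1$
$\frac{3866 - \frac{1510}{221}}{p{\left(45 \right)} - 132} = \frac{3866 - \frac{1510}{221}}{-1 - 132} = \frac{3866 - \frac{1510}{221}}{-133} = \left(3866 - \frac{1510}{221}\right) \left(- \frac{1}{133}\right) = \frac{852876}{221} \left(- \frac{1}{133}\right) = - \frac{852876}{29393}$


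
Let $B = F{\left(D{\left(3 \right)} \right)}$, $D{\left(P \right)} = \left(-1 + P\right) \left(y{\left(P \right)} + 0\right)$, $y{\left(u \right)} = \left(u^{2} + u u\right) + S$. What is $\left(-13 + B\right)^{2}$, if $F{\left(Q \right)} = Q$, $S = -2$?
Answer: $361$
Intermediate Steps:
$y{\left(u \right)} = -2 + 2 u^{2}$ ($y{\left(u \right)} = \left(u^{2} + u u\right) - 2 = \left(u^{2} + u^{2}\right) - 2 = 2 u^{2} - 2 = -2 + 2 u^{2}$)
$D{\left(P \right)} = \left(-1 + P\right) \left(-2 + 2 P^{2}\right)$ ($D{\left(P \right)} = \left(-1 + P\right) \left(\left(-2 + 2 P^{2}\right) + 0\right) = \left(-1 + P\right) \left(-2 + 2 P^{2}\right)$)
$B = 32$ ($B = 2 \left(-1 + 3\right) \left(-1 + 3^{2}\right) = 2 \cdot 2 \left(-1 + 9\right) = 2 \cdot 2 \cdot 8 = 32$)
$\left(-13 + B\right)^{2} = \left(-13 + 32\right)^{2} = 19^{2} = 361$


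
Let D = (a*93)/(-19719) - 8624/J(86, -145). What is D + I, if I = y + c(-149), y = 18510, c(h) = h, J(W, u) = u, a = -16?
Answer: 17556351157/953085 ≈ 18421.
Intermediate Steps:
I = 18361 (I = 18510 - 149 = 18361)
D = 56757472/953085 (D = -16*93/(-19719) - 8624/(-145) = -1488*(-1/19719) - 8624*(-1/145) = 496/6573 + 8624/145 = 56757472/953085 ≈ 59.551)
D + I = 56757472/953085 + 18361 = 17556351157/953085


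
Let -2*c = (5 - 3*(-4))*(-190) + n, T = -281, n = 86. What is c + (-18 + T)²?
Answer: 90973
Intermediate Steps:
c = 1572 (c = -((5 - 3*(-4))*(-190) + 86)/2 = -((5 + 12)*(-190) + 86)/2 = -(17*(-190) + 86)/2 = -(-3230 + 86)/2 = -½*(-3144) = 1572)
c + (-18 + T)² = 1572 + (-18 - 281)² = 1572 + (-299)² = 1572 + 89401 = 90973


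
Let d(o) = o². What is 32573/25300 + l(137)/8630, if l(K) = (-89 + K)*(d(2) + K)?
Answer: 45233539/21833900 ≈ 2.0717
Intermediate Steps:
l(K) = (-89 + K)*(4 + K) (l(K) = (-89 + K)*(2² + K) = (-89 + K)*(4 + K))
32573/25300 + l(137)/8630 = 32573/25300 + (-356 + 137² - 85*137)/8630 = 32573*(1/25300) + (-356 + 18769 - 11645)*(1/8630) = 32573/25300 + 6768*(1/8630) = 32573/25300 + 3384/4315 = 45233539/21833900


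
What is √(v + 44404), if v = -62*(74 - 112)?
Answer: 2*√11690 ≈ 216.24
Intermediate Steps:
v = 2356 (v = -62*(-38) = 2356)
√(v + 44404) = √(2356 + 44404) = √46760 = 2*√11690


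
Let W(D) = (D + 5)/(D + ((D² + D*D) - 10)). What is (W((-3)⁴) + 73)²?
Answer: 927706080625/174055249 ≈ 5330.0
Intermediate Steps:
W(D) = (5 + D)/(-10 + D + 2*D²) (W(D) = (5 + D)/(D + ((D² + D²) - 10)) = (5 + D)/(D + (2*D² - 10)) = (5 + D)/(D + (-10 + 2*D²)) = (5 + D)/(-10 + D + 2*D²))
(W((-3)⁴) + 73)² = ((5 + (-3)⁴)/(-10 + (-3)⁴ + 2*((-3)⁴)²) + 73)² = ((5 + 81)/(-10 + 81 + 2*81²) + 73)² = (86/(-10 + 81 + 2*6561) + 73)² = (86/(-10 + 81 + 13122) + 73)² = (86/13193 + 73)² = (963175/13193)² = 927706080625/174055249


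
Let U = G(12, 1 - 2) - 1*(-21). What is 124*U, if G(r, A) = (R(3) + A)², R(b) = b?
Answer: 3100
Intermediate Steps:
G(r, A) = (3 + A)²
U = 25 (U = (3 + (1 - 2))² - 1*(-21) = (3 - 1)² + 21 = 2² + 21 = 4 + 21 = 25)
124*U = 124*25 = 3100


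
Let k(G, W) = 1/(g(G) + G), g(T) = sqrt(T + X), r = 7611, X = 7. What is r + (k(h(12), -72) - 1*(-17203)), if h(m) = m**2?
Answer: 510796334/20585 - sqrt(151)/20585 ≈ 24814.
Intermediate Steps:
g(T) = sqrt(7 + T) (g(T) = sqrt(T + 7) = sqrt(7 + T))
k(G, W) = 1/(G + sqrt(7 + G)) (k(G, W) = 1/(sqrt(7 + G) + G) = 1/(G + sqrt(7 + G)))
r + (k(h(12), -72) - 1*(-17203)) = 7611 + (1/(12**2 + sqrt(7 + 12**2)) - 1*(-17203)) = 7611 + (1/(144 + sqrt(7 + 144)) + 17203) = 7611 + (1/(144 + sqrt(151)) + 17203) = 7611 + (17203 + 1/(144 + sqrt(151))) = 24814 + 1/(144 + sqrt(151))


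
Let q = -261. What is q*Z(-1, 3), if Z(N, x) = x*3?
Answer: -2349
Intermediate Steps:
Z(N, x) = 3*x
q*Z(-1, 3) = -783*3 = -261*9 = -2349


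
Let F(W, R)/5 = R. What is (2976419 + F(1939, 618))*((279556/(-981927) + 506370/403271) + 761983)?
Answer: 899014572377536984767125/395982683217 ≈ 2.2703e+12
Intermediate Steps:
F(W, R) = 5*R
(2976419 + F(1939, 618))*((279556/(-981927) + 506370/403271) + 761983) = (2976419 + 5*618)*((279556/(-981927) + 506370/403271) + 761983) = (2976419 + 3090)*((279556*(-1/981927) + 506370*(1/403271)) + 761983) = 2979509*((-279556/981927 + 506370/403271) + 761983) = 2979509*(384481547314/395982683217 + 761983) = 2979509*(301732457387286625/395982683217) = 899014572377536984767125/395982683217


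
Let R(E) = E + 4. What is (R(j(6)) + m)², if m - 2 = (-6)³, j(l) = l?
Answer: 41616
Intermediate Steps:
R(E) = 4 + E
m = -214 (m = 2 + (-6)³ = 2 - 216 = -214)
(R(j(6)) + m)² = ((4 + 6) - 214)² = (10 - 214)² = (-204)² = 41616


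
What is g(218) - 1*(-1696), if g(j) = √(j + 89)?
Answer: 1696 + √307 ≈ 1713.5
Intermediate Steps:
g(j) = √(89 + j)
g(218) - 1*(-1696) = √(89 + 218) - 1*(-1696) = √307 + 1696 = 1696 + √307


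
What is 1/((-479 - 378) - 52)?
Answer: -1/909 ≈ -0.0011001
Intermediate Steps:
1/((-479 - 378) - 52) = 1/(-857 - 52) = 1/(-909) = -1/909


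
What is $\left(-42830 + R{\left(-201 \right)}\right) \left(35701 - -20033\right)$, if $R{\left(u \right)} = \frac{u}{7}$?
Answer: $-2388687582$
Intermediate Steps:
$R{\left(u \right)} = \frac{u}{7}$ ($R{\left(u \right)} = u \frac{1}{7} = \frac{u}{7}$)
$\left(-42830 + R{\left(-201 \right)}\right) \left(35701 - -20033\right) = \left(-42830 + \frac{1}{7} \left(-201\right)\right) \left(35701 - -20033\right) = \left(-42830 - \frac{201}{7}\right) \left(35701 + 20033\right) = \left(- \frac{300011}{7}\right) 55734 = -2388687582$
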